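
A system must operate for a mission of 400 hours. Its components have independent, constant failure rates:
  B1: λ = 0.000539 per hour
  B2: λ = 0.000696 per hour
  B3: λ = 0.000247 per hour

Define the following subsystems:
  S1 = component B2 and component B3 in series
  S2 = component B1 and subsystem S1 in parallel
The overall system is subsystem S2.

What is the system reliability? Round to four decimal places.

0.9391

R(B1) = exp(−0.000539 × 400) = 0.806058
R(B2) = exp(−0.000696 × 400) = 0.756994
R(B3) = exp(−0.000247 × 400) = 0.905924
Series (B2 and B3): 0.756994 × 0.905924 = 0.685779
Parallel (B1 and [0.685779]): 1 − (1 − 0.806058)(1 − 0.685779) = 0.9391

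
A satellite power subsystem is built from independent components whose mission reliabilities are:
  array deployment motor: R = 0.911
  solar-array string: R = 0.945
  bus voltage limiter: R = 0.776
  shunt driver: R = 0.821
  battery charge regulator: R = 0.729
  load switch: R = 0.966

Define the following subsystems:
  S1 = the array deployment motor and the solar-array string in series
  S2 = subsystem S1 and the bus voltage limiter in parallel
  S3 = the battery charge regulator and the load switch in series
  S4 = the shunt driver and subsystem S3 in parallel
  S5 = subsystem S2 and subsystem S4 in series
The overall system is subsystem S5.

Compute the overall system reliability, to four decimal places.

Series (array deployment motor and solar-array string): 0.911000 × 0.945000 = 0.860895
Parallel ([0.860895] and bus voltage limiter): 1 − (1 − 0.860895)(1 − 0.776000) = 0.968840
Series (battery charge regulator and load switch): 0.729000 × 0.966000 = 0.704214
Parallel (shunt driver and [0.704214]): 1 − (1 − 0.821000)(1 − 0.704214) = 0.947054
Series ([0.968840] and [0.947054]): 0.968840 × 0.947054 = 0.9175

0.9175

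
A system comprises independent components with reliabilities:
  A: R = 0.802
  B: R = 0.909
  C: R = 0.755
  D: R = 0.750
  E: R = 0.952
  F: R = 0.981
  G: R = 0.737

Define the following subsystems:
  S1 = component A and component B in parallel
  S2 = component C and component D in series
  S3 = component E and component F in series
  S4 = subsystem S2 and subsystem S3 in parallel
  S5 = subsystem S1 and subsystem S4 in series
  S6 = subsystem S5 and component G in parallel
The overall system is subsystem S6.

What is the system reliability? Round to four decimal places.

0.9879

Parallel (A and B): 1 − (1 − 0.802000)(1 − 0.909000) = 0.981982
Series (C and D): 0.755000 × 0.750000 = 0.566250
Series (E and F): 0.952000 × 0.981000 = 0.933912
Parallel ([0.566250] and [0.933912]): 1 − (1 − 0.566250)(1 − 0.933912) = 0.971334
Series ([0.981982] and [0.971334]): 0.981982 × 0.971334 = 0.953833
Parallel ([0.953833] and G): 1 − (1 − 0.953833)(1 − 0.737000) = 0.9879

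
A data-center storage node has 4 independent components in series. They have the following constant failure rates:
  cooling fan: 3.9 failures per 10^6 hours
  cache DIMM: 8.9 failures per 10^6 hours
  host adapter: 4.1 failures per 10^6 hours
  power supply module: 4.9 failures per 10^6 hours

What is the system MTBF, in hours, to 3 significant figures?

Series of exponential components: λ_sys = Σ λ_i
λ_sys = 0.0000039 + 0.0000089 + 0.0000041 + 0.0000049 = 2.1800e-05 /h
MTBF = 1 / λ_sys = 45900 h

45900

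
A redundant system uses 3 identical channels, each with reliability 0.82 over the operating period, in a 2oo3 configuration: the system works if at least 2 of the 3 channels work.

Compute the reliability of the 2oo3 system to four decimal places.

0.9145

R = Σ_{i=2}^{3} C(3,i) p^i (1−p)^{3−i} with p = 0.82
C(3,2)·0.82^2·0.18^1 = 0.363096
C(3,3)·0.82^3·0.18^0 = 0.551368
Sum = 0.9145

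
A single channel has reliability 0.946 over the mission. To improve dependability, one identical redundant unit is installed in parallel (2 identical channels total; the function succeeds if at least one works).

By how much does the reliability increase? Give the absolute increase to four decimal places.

0.0511

R_before = 0.946
R_after = 1 − (1 − 0.946)^2 = 0.9971
ΔR = 0.9971 − 0.946 = 0.0511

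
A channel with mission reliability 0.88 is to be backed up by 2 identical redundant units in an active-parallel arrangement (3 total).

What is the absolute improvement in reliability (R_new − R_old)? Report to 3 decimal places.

0.118

R_before = 0.88
R_after = 1 − (1 − 0.88)^3 = 0.998
ΔR = 0.998 − 0.88 = 0.118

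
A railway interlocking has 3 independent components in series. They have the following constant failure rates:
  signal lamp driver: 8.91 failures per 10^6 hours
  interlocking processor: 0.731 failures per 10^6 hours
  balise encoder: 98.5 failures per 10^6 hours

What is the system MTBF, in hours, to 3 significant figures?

Series of exponential components: λ_sys = Σ λ_i
λ_sys = 0.00000891 + 0.000000731 + 0.0000985 = 1.0814e-04 /h
MTBF = 1 / λ_sys = 9250 h

9250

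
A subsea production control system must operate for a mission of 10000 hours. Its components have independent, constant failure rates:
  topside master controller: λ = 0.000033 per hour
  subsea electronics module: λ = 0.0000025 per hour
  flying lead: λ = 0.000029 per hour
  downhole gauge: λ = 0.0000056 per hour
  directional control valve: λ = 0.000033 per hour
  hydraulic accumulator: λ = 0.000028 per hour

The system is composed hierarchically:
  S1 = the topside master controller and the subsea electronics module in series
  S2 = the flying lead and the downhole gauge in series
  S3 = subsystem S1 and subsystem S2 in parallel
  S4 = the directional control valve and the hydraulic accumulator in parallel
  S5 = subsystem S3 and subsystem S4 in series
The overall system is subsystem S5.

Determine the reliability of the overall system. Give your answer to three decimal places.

0.850

R(topside master controller) = exp(−0.000033 × 10000) = 0.71892
R(subsea electronics module) = exp(−0.0000025 × 10000) = 0.97531
R(flying lead) = exp(−0.000029 × 10000) = 0.74826
R(downhole gauge) = exp(−0.0000056 × 10000) = 0.94554
R(directional control valve) = exp(−0.000033 × 10000) = 0.71892
R(hydraulic accumulator) = exp(−0.000028 × 10000) = 0.75578
Series (topside master controller and subsea electronics module): 0.71892 × 0.97531 = 0.70117
Series (flying lead and downhole gauge): 0.74826 × 0.94554 = 0.70751
Parallel ([0.70117] and [0.70751]): 1 − (1 − 0.70117)(1 − 0.70751) = 0.91260
Parallel (directional control valve and hydraulic accumulator): 1 − (1 − 0.71892)(1 − 0.75578) = 0.93135
Series ([0.91260] and [0.93135]): 0.91260 × 0.93135 = 0.850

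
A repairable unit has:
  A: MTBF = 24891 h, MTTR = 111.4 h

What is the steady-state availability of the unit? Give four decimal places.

A(A) = MTBF/(MTBF+MTTR) = 24891/(24891+111.4) = 0.9955

0.9955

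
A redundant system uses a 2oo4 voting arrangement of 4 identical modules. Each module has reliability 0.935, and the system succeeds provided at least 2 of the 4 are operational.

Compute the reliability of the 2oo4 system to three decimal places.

0.999

R = Σ_{i=2}^{4} C(4,i) p^i (1−p)^{4−i} with p = 0.935
C(4,2)·0.935^2·0.065^2 = 0.02216
C(4,3)·0.935^3·0.065^1 = 0.21252
C(4,4)·0.935^4·0.065^0 = 0.76427
Sum = 0.999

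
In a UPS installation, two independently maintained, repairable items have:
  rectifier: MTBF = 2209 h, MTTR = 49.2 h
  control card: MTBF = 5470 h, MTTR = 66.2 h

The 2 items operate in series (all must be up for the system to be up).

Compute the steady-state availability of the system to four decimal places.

0.9665

A(rectifier) = MTBF/(MTBF+MTTR) = 2209/(2209+49.2) = 0.978213
A(control card) = MTBF/(MTBF+MTTR) = 5470/(5470+66.2) = 0.988042
Series availability: 0.978213 × 0.988042 = 0.9665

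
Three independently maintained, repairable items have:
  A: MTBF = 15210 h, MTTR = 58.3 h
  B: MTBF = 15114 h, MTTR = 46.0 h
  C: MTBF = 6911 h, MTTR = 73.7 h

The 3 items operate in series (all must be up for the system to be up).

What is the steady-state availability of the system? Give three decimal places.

0.983

A(A) = MTBF/(MTBF+MTTR) = 15210/(15210+58.3) = 0.996182
A(B) = MTBF/(MTBF+MTTR) = 15114/(15114+46.0) = 0.996966
A(C) = MTBF/(MTBF+MTTR) = 6911/(6911+73.7) = 0.989448
Series availability: 0.996182 × 0.996966 × 0.989448 = 0.983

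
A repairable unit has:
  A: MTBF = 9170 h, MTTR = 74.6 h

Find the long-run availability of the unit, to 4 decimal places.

A(A) = MTBF/(MTBF+MTTR) = 9170/(9170+74.6) = 0.9919

0.9919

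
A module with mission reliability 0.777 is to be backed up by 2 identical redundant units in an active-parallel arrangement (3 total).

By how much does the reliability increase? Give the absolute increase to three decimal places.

R_before = 0.777
R_after = 1 − (1 − 0.777)^3 = 0.989
ΔR = 0.989 − 0.777 = 0.212

0.212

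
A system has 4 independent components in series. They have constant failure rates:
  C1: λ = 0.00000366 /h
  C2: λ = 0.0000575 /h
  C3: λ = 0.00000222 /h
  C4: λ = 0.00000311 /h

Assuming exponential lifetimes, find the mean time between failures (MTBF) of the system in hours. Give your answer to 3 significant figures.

15000

Series of exponential components: λ_sys = Σ λ_i
λ_sys = 0.00000366 + 0.0000575 + 0.00000222 + 0.00000311 = 6.6490e-05 /h
MTBF = 1 / λ_sys = 15000 h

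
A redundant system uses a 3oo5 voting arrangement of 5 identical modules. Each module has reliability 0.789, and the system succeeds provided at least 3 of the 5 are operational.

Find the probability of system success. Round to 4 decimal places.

R = Σ_{i=3}^{5} C(5,i) p^i (1−p)^{5−i} with p = 0.789
C(5,3)·0.789^3·0.211^2 = 0.218673
C(5,4)·0.789^4·0.211^1 = 0.408847
C(5,5)·0.789^5·0.211^0 = 0.305763
Sum = 0.9333

0.9333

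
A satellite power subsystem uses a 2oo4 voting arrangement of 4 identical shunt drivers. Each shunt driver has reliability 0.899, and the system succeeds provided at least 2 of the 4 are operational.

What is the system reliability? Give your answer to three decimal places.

R = Σ_{i=2}^{4} C(4,i) p^i (1−p)^{4−i} with p = 0.899
C(4,2)·0.899^2·0.101^2 = 0.04947
C(4,3)·0.899^3·0.101^1 = 0.29354
C(4,4)·0.899^4·0.101^0 = 0.65319
Sum = 0.996

0.996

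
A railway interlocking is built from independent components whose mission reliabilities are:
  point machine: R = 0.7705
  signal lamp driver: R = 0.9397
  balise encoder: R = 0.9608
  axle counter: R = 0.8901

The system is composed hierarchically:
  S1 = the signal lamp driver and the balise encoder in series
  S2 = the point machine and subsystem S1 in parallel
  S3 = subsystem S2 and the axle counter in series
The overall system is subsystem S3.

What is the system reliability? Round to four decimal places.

Series (signal lamp driver and balise encoder): 0.939700 × 0.960800 = 0.902864
Parallel (point machine and [0.902864]): 1 − (1 − 0.770500)(1 − 0.902864) = 0.977707
Series ([0.977707] and axle counter): 0.977707 × 0.890100 = 0.8703

0.8703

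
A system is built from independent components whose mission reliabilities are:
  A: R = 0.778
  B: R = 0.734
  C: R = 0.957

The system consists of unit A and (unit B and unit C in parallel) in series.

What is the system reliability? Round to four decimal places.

Parallel (B and C): 1 − (1 − 0.734000)(1 − 0.957000) = 0.988562
Series (A and [0.988562]): 0.778000 × 0.988562 = 0.7691

0.7691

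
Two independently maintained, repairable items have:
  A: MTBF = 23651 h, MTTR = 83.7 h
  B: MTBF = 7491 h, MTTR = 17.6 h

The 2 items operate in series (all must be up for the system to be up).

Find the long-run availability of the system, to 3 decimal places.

0.994

A(A) = MTBF/(MTBF+MTTR) = 23651/(23651+83.7) = 0.996474
A(B) = MTBF/(MTBF+MTTR) = 7491/(7491+17.6) = 0.997656
Series availability: 0.996474 × 0.997656 = 0.994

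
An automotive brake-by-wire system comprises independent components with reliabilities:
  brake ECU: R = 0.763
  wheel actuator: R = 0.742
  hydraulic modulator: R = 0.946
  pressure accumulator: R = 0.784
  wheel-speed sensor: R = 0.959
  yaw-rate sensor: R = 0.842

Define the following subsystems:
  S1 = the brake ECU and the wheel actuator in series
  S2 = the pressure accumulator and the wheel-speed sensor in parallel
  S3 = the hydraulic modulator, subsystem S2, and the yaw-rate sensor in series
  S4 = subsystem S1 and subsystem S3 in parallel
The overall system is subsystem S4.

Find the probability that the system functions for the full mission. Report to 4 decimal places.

Series (brake ECU and wheel actuator): 0.763000 × 0.742000 = 0.566146
Parallel (pressure accumulator and wheel-speed sensor): 1 − (1 − 0.784000)(1 − 0.959000) = 0.991144
Series (hydraulic modulator, [0.991144], and yaw-rate sensor): 0.946000 × 0.991144 × 0.842000 = 0.789478
Parallel ([0.566146] and [0.789478]): 1 − (1 − 0.566146)(1 − 0.789478) = 0.9087

0.9087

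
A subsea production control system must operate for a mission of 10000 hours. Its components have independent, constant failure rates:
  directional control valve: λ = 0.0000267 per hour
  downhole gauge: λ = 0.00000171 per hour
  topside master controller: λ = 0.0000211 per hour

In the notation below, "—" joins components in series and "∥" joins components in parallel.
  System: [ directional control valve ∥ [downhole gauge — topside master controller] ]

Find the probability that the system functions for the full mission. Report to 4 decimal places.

0.9522

R(directional control valve) = exp(−0.0000267 × 10000) = 0.765673
R(downhole gauge) = exp(−0.00000171 × 10000) = 0.983045
R(topside master controller) = exp(−0.0000211 × 10000) = 0.809774
Series (downhole gauge and topside master controller): 0.983045 × 0.809774 = 0.796044
Parallel (directional control valve and [0.796044]): 1 − (1 − 0.765673)(1 − 0.796044) = 0.9522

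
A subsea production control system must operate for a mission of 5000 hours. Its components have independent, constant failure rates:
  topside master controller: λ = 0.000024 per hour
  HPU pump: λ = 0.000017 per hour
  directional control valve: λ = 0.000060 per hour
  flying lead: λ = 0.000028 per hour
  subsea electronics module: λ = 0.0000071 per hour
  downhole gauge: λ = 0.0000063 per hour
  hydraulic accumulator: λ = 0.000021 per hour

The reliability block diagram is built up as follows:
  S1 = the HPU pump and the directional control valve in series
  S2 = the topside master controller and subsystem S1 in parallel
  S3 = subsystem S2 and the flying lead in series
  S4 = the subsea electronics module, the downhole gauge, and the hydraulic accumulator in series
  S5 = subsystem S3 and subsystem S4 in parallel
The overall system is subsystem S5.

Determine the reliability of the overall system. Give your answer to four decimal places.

R(topside master controller) = exp(−0.000024 × 5000) = 0.886920
R(HPU pump) = exp(−0.000017 × 5000) = 0.918512
R(directional control valve) = exp(−0.000060 × 5000) = 0.740818
R(flying lead) = exp(−0.000028 × 5000) = 0.869358
R(subsea electronics module) = exp(−0.0000071 × 5000) = 0.965123
R(downhole gauge) = exp(−0.0000063 × 5000) = 0.968991
R(hydraulic accumulator) = exp(−0.000021 × 5000) = 0.900325
Series (HPU pump and directional control valve): 0.918512 × 0.740818 = 0.680450
Parallel (topside master controller and [0.680450]): 1 − (1 − 0.886920)(1 − 0.680450) = 0.963865
Series ([0.963865] and flying lead): 0.963865 × 0.869358 = 0.837944
Series (subsea electronics module, downhole gauge, and hydraulic accumulator): 0.965123 × 0.968991 × 0.900325 = 0.841980
Parallel ([0.837944] and [0.841980]): 1 − (1 − 0.837944)(1 − 0.841980) = 0.9744

0.9744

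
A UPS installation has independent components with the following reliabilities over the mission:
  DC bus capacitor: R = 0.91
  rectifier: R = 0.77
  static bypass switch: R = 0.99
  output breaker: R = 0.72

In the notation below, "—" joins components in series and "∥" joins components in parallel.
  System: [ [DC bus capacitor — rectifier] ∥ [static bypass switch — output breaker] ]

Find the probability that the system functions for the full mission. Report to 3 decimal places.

Series (DC bus capacitor and rectifier): 0.91000 × 0.77000 = 0.70070
Series (static bypass switch and output breaker): 0.99000 × 0.72000 = 0.71280
Parallel ([0.70070] and [0.71280]): 1 − (1 − 0.70070)(1 − 0.71280) = 0.914

0.914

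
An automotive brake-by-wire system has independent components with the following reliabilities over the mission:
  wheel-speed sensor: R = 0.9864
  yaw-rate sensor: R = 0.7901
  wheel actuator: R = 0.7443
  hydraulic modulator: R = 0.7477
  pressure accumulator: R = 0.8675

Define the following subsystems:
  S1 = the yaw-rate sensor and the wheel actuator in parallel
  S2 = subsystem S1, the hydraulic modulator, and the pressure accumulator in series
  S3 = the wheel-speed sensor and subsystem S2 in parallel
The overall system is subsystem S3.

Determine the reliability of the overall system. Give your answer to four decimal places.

Parallel (yaw-rate sensor and wheel actuator): 1 − (1 − 0.790100)(1 − 0.744300) = 0.946329
Series ([0.946329], hydraulic modulator, and pressure accumulator): 0.946329 × 0.747700 × 0.867500 = 0.613817
Parallel (wheel-speed sensor and [0.613817]): 1 − (1 − 0.986400)(1 − 0.613817) = 0.9947

0.9947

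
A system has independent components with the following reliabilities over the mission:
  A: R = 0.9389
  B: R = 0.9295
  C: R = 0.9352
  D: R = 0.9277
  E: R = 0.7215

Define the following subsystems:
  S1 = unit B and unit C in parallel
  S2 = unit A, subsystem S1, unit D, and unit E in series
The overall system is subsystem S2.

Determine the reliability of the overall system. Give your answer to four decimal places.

0.6256

Parallel (B and C): 1 − (1 − 0.929500)(1 − 0.935200) = 0.995432
Series (A, [0.995432], D, and E): 0.938900 × 0.995432 × 0.927700 × 0.721500 = 0.6256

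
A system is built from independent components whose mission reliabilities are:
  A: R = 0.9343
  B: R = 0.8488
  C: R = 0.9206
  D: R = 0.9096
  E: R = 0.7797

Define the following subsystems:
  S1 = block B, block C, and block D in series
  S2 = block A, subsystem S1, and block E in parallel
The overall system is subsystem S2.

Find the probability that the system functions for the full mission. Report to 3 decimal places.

Series (B, C, and D): 0.84880 × 0.92060 × 0.90960 = 0.71077
Parallel (A, [0.71077], and E): 1 − (1 − 0.93430)(1 − 0.71077)(1 − 0.77970) = 0.996

0.996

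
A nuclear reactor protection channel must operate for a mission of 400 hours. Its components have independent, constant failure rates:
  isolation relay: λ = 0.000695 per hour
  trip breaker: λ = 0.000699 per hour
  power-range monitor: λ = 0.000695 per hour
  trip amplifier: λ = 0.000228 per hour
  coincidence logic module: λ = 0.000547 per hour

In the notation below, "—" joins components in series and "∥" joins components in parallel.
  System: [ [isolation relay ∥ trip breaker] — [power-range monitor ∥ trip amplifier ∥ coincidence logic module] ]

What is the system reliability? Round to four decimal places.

R(isolation relay) = exp(−0.000695 × 400) = 0.757297
R(trip breaker) = exp(−0.000699 × 400) = 0.756086
R(power-range monitor) = exp(−0.000695 × 400) = 0.757297
R(trip amplifier) = exp(−0.000228 × 400) = 0.912835
R(coincidence logic module) = exp(−0.000547 × 400) = 0.803482
Parallel (isolation relay and trip breaker): 1 − (1 − 0.757297)(1 − 0.756086) = 0.940801
Parallel (power-range monitor, trip amplifier, and coincidence logic module): 1 − (1 − 0.757297)(1 − 0.912835)(1 − 0.803482) = 0.995843
Series ([0.940801] and [0.995843]): 0.940801 × 0.995843 = 0.9369

0.9369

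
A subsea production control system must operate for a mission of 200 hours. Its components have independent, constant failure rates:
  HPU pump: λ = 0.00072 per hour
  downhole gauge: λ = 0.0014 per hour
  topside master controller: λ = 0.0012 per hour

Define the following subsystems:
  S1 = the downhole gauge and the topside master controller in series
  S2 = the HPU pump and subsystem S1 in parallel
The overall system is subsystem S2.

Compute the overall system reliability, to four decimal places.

0.9456

R(HPU pump) = exp(−0.00072 × 200) = 0.865888
R(downhole gauge) = exp(−0.0014 × 200) = 0.755784
R(topside master controller) = exp(−0.0012 × 200) = 0.786628
Series (downhole gauge and topside master controller): 0.755784 × 0.786628 = 0.594521
Parallel (HPU pump and [0.594521]): 1 − (1 − 0.865888)(1 − 0.594521) = 0.9456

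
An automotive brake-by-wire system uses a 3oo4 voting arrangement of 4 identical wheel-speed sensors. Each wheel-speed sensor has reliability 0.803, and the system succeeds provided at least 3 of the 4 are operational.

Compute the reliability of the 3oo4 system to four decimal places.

R = Σ_{i=3}^{4} C(4,i) p^i (1−p)^{4−i} with p = 0.803
C(4,3)·0.803^3·0.197^1 = 0.408012
C(4,4)·0.803^4·0.197^0 = 0.415779
Sum = 0.8238

0.8238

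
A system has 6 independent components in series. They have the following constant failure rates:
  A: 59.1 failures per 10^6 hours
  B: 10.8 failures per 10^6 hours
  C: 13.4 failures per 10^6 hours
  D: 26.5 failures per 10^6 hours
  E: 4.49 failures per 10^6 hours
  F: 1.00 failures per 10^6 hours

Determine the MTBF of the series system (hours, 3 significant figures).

Series of exponential components: λ_sys = Σ λ_i
λ_sys = 0.0000591 + 0.0000108 + 0.0000134 + 0.0000265 + 0.00000449 + 0.00000100 = 1.1529e-04 /h
MTBF = 1 / λ_sys = 8670 h

8670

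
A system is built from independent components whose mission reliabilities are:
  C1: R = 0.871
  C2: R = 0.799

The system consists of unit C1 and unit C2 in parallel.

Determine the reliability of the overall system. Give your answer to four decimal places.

Parallel (C1 and C2): 1 − (1 − 0.871000)(1 − 0.799000) = 0.9741

0.9741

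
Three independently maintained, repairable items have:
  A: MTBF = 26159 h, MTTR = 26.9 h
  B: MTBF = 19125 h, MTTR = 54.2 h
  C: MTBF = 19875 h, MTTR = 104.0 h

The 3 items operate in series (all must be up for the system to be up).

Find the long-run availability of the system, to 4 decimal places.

0.9910

A(A) = MTBF/(MTBF+MTTR) = 26159/(26159+26.9) = 0.998973
A(B) = MTBF/(MTBF+MTTR) = 19125/(19125+54.2) = 0.997174
A(C) = MTBF/(MTBF+MTTR) = 19875/(19875+104.0) = 0.994795
Series availability: 0.998973 × 0.997174 × 0.994795 = 0.9910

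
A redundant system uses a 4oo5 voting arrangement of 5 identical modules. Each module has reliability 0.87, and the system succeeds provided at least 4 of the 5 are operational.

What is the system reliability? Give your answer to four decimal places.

0.8708

R = Σ_{i=4}^{5} C(5,i) p^i (1−p)^{5−i} with p = 0.87
C(5,4)·0.87^4·0.13^1 = 0.372383
C(5,5)·0.87^5·0.13^0 = 0.498421
Sum = 0.8708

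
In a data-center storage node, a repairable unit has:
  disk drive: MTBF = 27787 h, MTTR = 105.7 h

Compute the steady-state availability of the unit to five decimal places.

0.99621

A(disk drive) = MTBF/(MTBF+MTTR) = 27787/(27787+105.7) = 0.99621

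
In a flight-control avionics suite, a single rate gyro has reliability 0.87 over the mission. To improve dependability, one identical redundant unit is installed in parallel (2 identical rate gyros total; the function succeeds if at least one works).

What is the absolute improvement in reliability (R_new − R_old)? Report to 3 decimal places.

R_before = 0.87
R_after = 1 − (1 − 0.87)^2 = 0.983
ΔR = 0.983 − 0.87 = 0.113

0.113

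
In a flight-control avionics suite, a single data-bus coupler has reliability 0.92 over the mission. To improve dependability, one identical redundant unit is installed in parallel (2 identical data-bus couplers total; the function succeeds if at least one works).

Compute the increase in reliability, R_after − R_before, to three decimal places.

R_before = 0.92
R_after = 1 − (1 − 0.92)^2 = 0.994
ΔR = 0.994 − 0.92 = 0.074

0.074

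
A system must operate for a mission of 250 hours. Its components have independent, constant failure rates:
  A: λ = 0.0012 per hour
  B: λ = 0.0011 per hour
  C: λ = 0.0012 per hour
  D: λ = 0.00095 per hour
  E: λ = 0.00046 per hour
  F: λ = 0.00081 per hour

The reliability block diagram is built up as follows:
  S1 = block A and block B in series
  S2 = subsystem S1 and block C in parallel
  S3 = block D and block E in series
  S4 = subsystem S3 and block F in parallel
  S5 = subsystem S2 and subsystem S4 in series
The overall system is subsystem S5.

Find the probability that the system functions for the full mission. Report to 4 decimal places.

0.8384

R(A) = exp(−0.0012 × 250) = 0.740818
R(B) = exp(−0.0011 × 250) = 0.759572
R(C) = exp(−0.0012 × 250) = 0.740818
R(D) = exp(−0.00095 × 250) = 0.788597
R(E) = exp(−0.00046 × 250) = 0.891366
R(F) = exp(−0.00081 × 250) = 0.816686
Series (A and B): 0.740818 × 0.759572 = 0.562705
Parallel ([0.562705] and C): 1 − (1 − 0.562705)(1 − 0.740818) = 0.886661
Series (D and E): 0.788597 × 0.891366 = 0.702929
Parallel ([0.702929] and F): 1 − (1 − 0.702929)(1 − 0.816686) = 0.945543
Series ([0.886661] and [0.945543]): 0.886661 × 0.945543 = 0.8384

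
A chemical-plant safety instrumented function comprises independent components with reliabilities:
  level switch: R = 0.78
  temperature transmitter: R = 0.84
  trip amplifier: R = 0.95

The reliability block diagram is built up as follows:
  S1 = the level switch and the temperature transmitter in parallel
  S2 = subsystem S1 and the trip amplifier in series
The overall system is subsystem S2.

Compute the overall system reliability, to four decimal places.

Parallel (level switch and temperature transmitter): 1 − (1 − 0.780000)(1 − 0.840000) = 0.964800
Series ([0.964800] and trip amplifier): 0.964800 × 0.950000 = 0.9166

0.9166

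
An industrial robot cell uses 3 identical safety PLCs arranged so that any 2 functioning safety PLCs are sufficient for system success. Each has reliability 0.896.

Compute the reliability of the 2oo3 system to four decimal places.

0.9698

R = Σ_{i=2}^{3} C(3,i) p^i (1−p)^{3−i} with p = 0.896
C(3,2)·0.896^2·0.104^1 = 0.250479
C(3,3)·0.896^3·0.104^0 = 0.719323
Sum = 0.9698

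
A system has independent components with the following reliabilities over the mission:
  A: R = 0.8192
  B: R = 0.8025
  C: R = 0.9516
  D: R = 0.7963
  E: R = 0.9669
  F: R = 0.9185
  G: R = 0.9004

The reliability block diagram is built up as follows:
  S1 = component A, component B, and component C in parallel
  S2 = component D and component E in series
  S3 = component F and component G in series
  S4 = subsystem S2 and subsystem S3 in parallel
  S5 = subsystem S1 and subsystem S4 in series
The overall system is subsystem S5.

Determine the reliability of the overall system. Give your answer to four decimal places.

Parallel (A, B, and C): 1 − (1 − 0.819200)(1 − 0.802500)(1 − 0.951600) = 0.998272
Series (D and E): 0.796300 × 0.966900 = 0.769942
Series (F and G): 0.918500 × 0.900400 = 0.827017
Parallel ([0.769942] and [0.827017]): 1 − (1 − 0.769942)(1 − 0.827017) = 0.960204
Series ([0.998272] and [0.960204]): 0.998272 × 0.960204 = 0.9585

0.9585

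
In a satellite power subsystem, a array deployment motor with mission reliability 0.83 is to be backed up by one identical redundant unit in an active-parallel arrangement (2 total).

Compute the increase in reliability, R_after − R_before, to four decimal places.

0.1411

R_before = 0.83
R_after = 1 − (1 − 0.83)^2 = 0.9711
ΔR = 0.9711 − 0.83 = 0.1411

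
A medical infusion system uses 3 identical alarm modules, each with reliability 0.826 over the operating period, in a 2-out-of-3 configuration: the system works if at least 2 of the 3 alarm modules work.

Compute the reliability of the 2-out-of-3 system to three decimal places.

R = Σ_{i=2}^{3} C(3,i) p^i (1−p)^{3−i} with p = 0.826
C(3,2)·0.826^2·0.174^1 = 0.35615
C(3,3)·0.826^3·0.174^0 = 0.56356
Sum = 0.920

0.920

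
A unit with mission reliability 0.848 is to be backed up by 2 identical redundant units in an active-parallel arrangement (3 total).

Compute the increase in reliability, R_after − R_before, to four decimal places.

R_before = 0.848
R_after = 1 − (1 − 0.848)^3 = 0.9965
ΔR = 0.9965 − 0.848 = 0.1485

0.1485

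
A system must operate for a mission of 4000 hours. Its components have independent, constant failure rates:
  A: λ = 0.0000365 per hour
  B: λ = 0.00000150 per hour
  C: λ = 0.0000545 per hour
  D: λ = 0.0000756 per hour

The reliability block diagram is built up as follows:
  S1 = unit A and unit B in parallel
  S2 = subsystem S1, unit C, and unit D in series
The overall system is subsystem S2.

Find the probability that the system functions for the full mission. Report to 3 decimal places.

R(A) = exp(−0.0000365 × 4000) = 0.86416
R(B) = exp(−0.00000150 × 4000) = 0.99402
R(C) = exp(−0.0000545 × 4000) = 0.80413
R(D) = exp(−0.0000756 × 4000) = 0.73904
Parallel (A and B): 1 − (1 − 0.86416)(1 − 0.99402) = 0.99919
Series ([0.99919], C, and D): 0.99919 × 0.80413 × 0.73904 = 0.594

0.594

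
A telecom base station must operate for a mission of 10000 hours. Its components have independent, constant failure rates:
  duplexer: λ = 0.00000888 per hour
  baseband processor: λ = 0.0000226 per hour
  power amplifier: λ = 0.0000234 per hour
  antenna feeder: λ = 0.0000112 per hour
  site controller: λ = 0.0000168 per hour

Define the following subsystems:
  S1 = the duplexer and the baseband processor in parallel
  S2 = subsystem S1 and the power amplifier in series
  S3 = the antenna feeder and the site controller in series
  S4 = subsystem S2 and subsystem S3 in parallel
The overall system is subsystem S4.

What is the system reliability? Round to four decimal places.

0.9457

R(duplexer) = exp(−0.00000888 × 10000) = 0.915029
R(baseband processor) = exp(−0.0000226 × 10000) = 0.797718
R(power amplifier) = exp(−0.0000234 × 10000) = 0.791362
R(antenna feeder) = exp(−0.0000112 × 10000) = 0.894044
R(site controller) = exp(−0.0000168 × 10000) = 0.845354
Parallel (duplexer and baseband processor): 1 − (1 − 0.915029)(1 − 0.797718) = 0.982812
Series ([0.982812] and power amplifier): 0.982812 × 0.791362 = 0.777760
Series (antenna feeder and site controller): 0.894044 × 0.845354 = 0.755784
Parallel ([0.777760] and [0.755784]): 1 − (1 − 0.777760)(1 − 0.755784) = 0.9457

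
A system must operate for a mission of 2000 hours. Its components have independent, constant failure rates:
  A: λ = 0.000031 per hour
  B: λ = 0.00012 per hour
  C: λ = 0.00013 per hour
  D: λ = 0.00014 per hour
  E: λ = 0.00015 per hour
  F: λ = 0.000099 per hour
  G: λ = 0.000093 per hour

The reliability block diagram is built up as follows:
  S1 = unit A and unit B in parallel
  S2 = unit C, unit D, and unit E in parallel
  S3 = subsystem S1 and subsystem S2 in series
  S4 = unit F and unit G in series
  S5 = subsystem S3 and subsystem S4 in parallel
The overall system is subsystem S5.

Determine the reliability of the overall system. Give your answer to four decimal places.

0.9913

R(A) = exp(−0.000031 × 2000) = 0.939883
R(B) = exp(−0.00012 × 2000) = 0.786628
R(C) = exp(−0.00013 × 2000) = 0.771052
R(D) = exp(−0.00014 × 2000) = 0.755784
R(E) = exp(−0.00015 × 2000) = 0.740818
R(F) = exp(−0.000099 × 2000) = 0.820370
R(G) = exp(−0.000093 × 2000) = 0.830274
Parallel (A and B): 1 − (1 − 0.939883)(1 − 0.786628) = 0.987173
Parallel (C, D, and E): 1 − (1 − 0.771052)(1 − 0.755784)(1 − 0.740818) = 0.985508
Series ([0.987173] and [0.985508]): 0.987173 × 0.985508 = 0.972867
Series (F and G): 0.820370 × 0.830274 = 0.681132
Parallel ([0.972867] and [0.681132]): 1 − (1 − 0.972867)(1 − 0.681132) = 0.9913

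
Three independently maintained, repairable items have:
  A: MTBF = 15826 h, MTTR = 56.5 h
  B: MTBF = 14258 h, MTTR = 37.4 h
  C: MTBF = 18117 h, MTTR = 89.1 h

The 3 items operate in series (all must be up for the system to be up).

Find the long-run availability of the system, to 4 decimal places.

0.9890

A(A) = MTBF/(MTBF+MTTR) = 15826/(15826+56.5) = 0.996443
A(B) = MTBF/(MTBF+MTTR) = 14258/(14258+37.4) = 0.997384
A(C) = MTBF/(MTBF+MTTR) = 18117/(18117+89.1) = 0.995106
Series availability: 0.996443 × 0.997384 × 0.995106 = 0.9890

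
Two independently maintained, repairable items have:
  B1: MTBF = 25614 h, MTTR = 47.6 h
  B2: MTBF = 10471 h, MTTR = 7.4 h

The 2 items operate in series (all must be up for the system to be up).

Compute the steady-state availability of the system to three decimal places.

0.997

A(B1) = MTBF/(MTBF+MTTR) = 25614/(25614+47.6) = 0.998145
A(B2) = MTBF/(MTBF+MTTR) = 10471/(10471+7.4) = 0.999294
Series availability: 0.998145 × 0.999294 = 0.997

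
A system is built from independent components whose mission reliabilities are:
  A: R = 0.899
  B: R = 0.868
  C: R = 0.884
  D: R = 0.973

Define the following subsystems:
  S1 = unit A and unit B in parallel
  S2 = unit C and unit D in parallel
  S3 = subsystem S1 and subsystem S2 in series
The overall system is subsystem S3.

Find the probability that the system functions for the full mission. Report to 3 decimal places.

0.984

Parallel (A and B): 1 − (1 − 0.89900)(1 − 0.86800) = 0.98667
Parallel (C and D): 1 − (1 − 0.88400)(1 − 0.97300) = 0.99687
Series ([0.98667] and [0.99687]): 0.98667 × 0.99687 = 0.984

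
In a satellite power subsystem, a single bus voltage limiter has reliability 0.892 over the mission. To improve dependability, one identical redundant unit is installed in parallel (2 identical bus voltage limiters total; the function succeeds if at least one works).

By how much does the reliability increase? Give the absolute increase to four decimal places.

0.0963

R_before = 0.892
R_after = 1 − (1 − 0.892)^2 = 0.9883
ΔR = 0.9883 − 0.892 = 0.0963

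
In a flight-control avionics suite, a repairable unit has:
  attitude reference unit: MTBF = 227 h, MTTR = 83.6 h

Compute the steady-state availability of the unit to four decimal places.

0.7308

A(attitude reference unit) = MTBF/(MTBF+MTTR) = 227/(227+83.6) = 0.7308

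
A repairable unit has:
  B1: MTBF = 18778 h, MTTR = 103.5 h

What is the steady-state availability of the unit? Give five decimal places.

0.99452

A(B1) = MTBF/(MTBF+MTTR) = 18778/(18778+103.5) = 0.99452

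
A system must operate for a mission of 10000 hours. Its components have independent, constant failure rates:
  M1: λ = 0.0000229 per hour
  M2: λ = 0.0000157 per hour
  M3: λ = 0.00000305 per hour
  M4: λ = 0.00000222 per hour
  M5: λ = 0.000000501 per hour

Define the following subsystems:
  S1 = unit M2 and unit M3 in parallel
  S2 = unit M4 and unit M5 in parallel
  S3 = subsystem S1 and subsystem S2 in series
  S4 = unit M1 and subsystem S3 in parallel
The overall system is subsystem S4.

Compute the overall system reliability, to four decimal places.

R(M1) = exp(−0.0000229 × 10000) = 0.795329
R(M2) = exp(−0.0000157 × 10000) = 0.854704
R(M3) = exp(−0.00000305 × 10000) = 0.969960
R(M4) = exp(−0.00000222 × 10000) = 0.978045
R(M5) = exp(−0.000000501 × 10000) = 0.995003
Parallel (M2 and M3): 1 − (1 − 0.854704)(1 − 0.969960) = 0.995635
Parallel (M4 and M5): 1 − (1 − 0.978045)(1 − 0.995003) = 0.999890
Series ([0.995635] and [0.999890]): 0.995635 × 0.999890 = 0.995525
Parallel (M1 and [0.995525]): 1 − (1 − 0.795329)(1 − 0.995525) = 0.9991

0.9991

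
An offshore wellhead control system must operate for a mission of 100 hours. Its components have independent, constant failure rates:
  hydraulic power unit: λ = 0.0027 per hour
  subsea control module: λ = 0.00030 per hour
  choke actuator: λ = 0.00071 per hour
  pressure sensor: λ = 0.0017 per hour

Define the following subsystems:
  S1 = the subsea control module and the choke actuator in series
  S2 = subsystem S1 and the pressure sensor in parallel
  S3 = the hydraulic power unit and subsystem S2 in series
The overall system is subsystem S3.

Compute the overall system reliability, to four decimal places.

R(hydraulic power unit) = exp(−0.0027 × 100) = 0.763379
R(subsea control module) = exp(−0.00030 × 100) = 0.970446
R(choke actuator) = exp(−0.00071 × 100) = 0.931462
R(pressure sensor) = exp(−0.0017 × 100) = 0.843665
Series (subsea control module and choke actuator): 0.970446 × 0.931462 = 0.903934
Parallel ([0.903934] and pressure sensor): 1 − (1 − 0.903934)(1 − 0.843665) = 0.984982
Series (hydraulic power unit and [0.984982]): 0.763379 × 0.984982 = 0.7519

0.7519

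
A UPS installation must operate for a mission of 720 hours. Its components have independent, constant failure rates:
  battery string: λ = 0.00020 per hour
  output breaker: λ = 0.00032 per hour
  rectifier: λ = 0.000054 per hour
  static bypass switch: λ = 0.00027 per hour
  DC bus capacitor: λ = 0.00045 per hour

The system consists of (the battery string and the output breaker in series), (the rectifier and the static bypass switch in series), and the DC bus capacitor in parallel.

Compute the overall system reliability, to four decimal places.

0.9820

R(battery string) = exp(−0.00020 × 720) = 0.865888
R(output breaker) = exp(−0.00032 × 720) = 0.794216
R(rectifier) = exp(−0.000054 × 720) = 0.961866
R(static bypass switch) = exp(−0.00027 × 720) = 0.823329
R(DC bus capacitor) = exp(−0.00045 × 720) = 0.723250
Series (battery string and output breaker): 0.865888 × 0.794216 = 0.687702
Series (rectifier and static bypass switch): 0.961866 × 0.823329 = 0.791932
Parallel ([0.687702], [0.791932], and DC bus capacitor): 1 − (1 − 0.687702)(1 − 0.791932)(1 − 0.723250) = 0.9820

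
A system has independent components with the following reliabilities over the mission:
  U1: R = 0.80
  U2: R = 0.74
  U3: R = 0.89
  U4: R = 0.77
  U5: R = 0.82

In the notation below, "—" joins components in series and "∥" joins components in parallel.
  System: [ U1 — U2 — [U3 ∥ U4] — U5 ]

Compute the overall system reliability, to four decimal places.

Parallel (U3 and U4): 1 − (1 − 0.890000)(1 − 0.770000) = 0.974700
Series (U1, U2, [0.974700], and U5): 0.800000 × 0.740000 × 0.974700 × 0.820000 = 0.4732

0.4732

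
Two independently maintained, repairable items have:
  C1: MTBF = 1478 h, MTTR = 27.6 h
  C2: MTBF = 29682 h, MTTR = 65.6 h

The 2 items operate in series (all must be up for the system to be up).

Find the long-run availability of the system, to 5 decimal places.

0.97950

A(C1) = MTBF/(MTBF+MTTR) = 1478/(1478+27.6) = 0.981668
A(C2) = MTBF/(MTBF+MTTR) = 29682/(29682+65.6) = 0.997795
Series availability: 0.981668 × 0.997795 = 0.97950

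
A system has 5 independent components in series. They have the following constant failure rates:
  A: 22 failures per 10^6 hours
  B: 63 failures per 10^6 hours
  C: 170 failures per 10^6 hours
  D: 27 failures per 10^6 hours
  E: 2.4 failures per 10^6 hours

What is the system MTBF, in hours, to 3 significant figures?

3520

Series of exponential components: λ_sys = Σ λ_i
λ_sys = 0.000022 + 0.000063 + 0.00017 + 0.000027 + 0.0000024 = 2.8440e-04 /h
MTBF = 1 / λ_sys = 3520 h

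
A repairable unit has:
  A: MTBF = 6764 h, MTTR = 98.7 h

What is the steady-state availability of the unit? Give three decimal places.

A(A) = MTBF/(MTBF+MTTR) = 6764/(6764+98.7) = 0.986

0.986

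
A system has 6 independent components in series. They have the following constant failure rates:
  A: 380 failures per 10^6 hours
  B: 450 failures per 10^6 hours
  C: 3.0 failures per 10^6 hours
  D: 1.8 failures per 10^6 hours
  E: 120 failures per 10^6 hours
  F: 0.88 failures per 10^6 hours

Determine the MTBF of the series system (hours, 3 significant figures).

1050

Series of exponential components: λ_sys = Σ λ_i
λ_sys = 0.00038 + 0.00045 + 0.0000030 + 0.0000018 + 0.00012 + 0.00000088 = 9.5568e-04 /h
MTBF = 1 / λ_sys = 1050 h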